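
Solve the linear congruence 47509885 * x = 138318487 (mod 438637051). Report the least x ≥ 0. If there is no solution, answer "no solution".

171391018

First find gcd(47509885, 438637051):
438637051 = 9×47509885 + 11048086
47509885 = 4×11048086 + 3317541
11048086 = 3×3317541 + 1095463
3317541 = 3×1095463 + 31152
1095463 = 35×31152 + 5143
31152 = 6×5143 + 294
5143 = 17×294 + 145
294 = 2×145 + 4
145 = 36×4 + 1
4 = 4×1 + 0
gcd = 1, so a unique solution mod 438637051 exists.
Back-substitute for the Bézout coefficients:
1 = 145 − 36·4
1 = −36·294 + 73·145
1 = 73·5143 − 1277·294
1 = −1277·31152 + 7735·5143
1 = 7735·1095463 − 272002·31152
1 = −272002·3317541 + 823741·1095463
1 = 823741·11048086 − 2743225·3317541
1 = −2743225·47509885 + 11796641·11048086
1 = 11796641·438637051 − 108912994·47509885
So 47509885·(-108912994) ≡ 1 (mod 438637051), giving 47509885⁻¹ ≡ 329724057.
x ≡ 47509885⁻¹·138318487 ≡ 329724057·138318487 ≡ 171391018 (mod 438637051).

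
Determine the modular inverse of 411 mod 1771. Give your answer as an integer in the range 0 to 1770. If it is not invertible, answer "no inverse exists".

Extended Euclidean algorithm:
1771 = 4·411 + 127
411 = 3·127 + 30
127 = 4·30 + 7
30 = 4·7 + 2
7 = 3·2 + 1
2 = 2·1 + 0
gcd = 1, so the inverse exists. Back-substitute:
1 = 7 − 3·2
1 = −3·30 + 13·7
1 = 13·127 − 55·30
1 = −55·411 + 178·127
1 = 178·1771 − 767·411
Thus 411·(-767) ≡ 1 (mod 1771); reducing, -767 mod 1771 = 1004.

1004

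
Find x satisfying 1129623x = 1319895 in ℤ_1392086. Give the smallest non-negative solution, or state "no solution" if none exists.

197227

First find gcd(1129623, 1392086):
1392086 = 1×1129623 + 262463
1129623 = 4×262463 + 79771
262463 = 3×79771 + 23150
79771 = 3×23150 + 10321
23150 = 2×10321 + 2508
10321 = 4×2508 + 289
2508 = 8×289 + 196
289 = 1×196 + 93
196 = 2×93 + 10
93 = 9×10 + 3
10 = 3×3 + 1
3 = 3×1 + 0
gcd = 1, so a unique solution mod 1392086 exists.
Back-substitute for the Bézout coefficients:
1 = 10 − 3·3
1 = −3·93 + 28·10
1 = 28·196 − 59·93
1 = −59·289 + 87·196
1 = 87·2508 − 755·289
1 = −755·10321 + 3107·2508
1 = 3107·23150 − 6969·10321
1 = −6969·79771 + 24014·23150
1 = 24014·262463 − 79011·79771
1 = −79011·1129623 + 340058·262463
1 = 340058·1392086 − 419069·1129623
So 1129623·(-419069) ≡ 1 (mod 1392086), giving 1129623⁻¹ ≡ 973017.
x ≡ 1129623⁻¹·1319895 ≡ 973017·1319895 ≡ 197227 (mod 1392086).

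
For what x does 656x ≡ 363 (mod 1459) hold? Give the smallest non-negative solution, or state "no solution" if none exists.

First find gcd(656, 1459):
1459 = 2×656 + 147
656 = 4×147 + 68
147 = 2×68 + 11
68 = 6×11 + 2
11 = 5×2 + 1
2 = 2×1 + 0
gcd = 1, so a unique solution mod 1459 exists.
Back-substitute for the Bézout coefficients:
1 = 11 − 5·2
1 = −5·68 + 31·11
1 = 31·147 − 67·68
1 = −67·656 + 299·147
1 = 299·1459 − 665·656
So 656·(-665) ≡ 1 (mod 1459), giving 656⁻¹ ≡ 794.
x ≡ 656⁻¹·363 ≡ 794·363 ≡ 799 (mod 1459).

799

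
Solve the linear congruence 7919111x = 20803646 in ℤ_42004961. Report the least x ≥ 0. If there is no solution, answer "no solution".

36668345

First find gcd(7919111, 42004961):
42004961 = 5*7919111 + 2409406
7919111 = 3*2409406 + 690893
2409406 = 3*690893 + 336727
690893 = 2*336727 + 17439
336727 = 19*17439 + 5386
17439 = 3*5386 + 1281
5386 = 4*1281 + 262
1281 = 4*262 + 233
262 = 1*233 + 29
233 = 8*29 + 1
29 = 29*1 + 0
gcd = 1, so a unique solution mod 42004961 exists.
Back-substitute for the Bézout coefficients:
1 = 233 − 8·29
1 = −8·262 + 9·233
1 = 9·1281 − 44·262
1 = −44·5386 + 185·1281
1 = 185·17439 − 599·5386
1 = −599·336727 + 11566·17439
1 = 11566·690893 − 23731·336727
1 = −23731·2409406 + 82759·690893
1 = 82759·7919111 − 272008·2409406
1 = −272008·42004961 + 1442799·7919111
So 7919111·(1442799) ≡ 1 (mod 42004961), giving 7919111⁻¹ ≡ 1442799.
x ≡ 7919111⁻¹·20803646 ≡ 1442799·20803646 ≡ 36668345 (mod 42004961).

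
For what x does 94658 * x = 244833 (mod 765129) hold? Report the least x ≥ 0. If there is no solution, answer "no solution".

First find gcd(94658, 765129):
765129 = 8·94658 + 7865
94658 = 12·7865 + 278
7865 = 28·278 + 81
278 = 3·81 + 35
81 = 2·35 + 11
35 = 3·11 + 2
11 = 5·2 + 1
2 = 2·1 + 0
gcd = 1, so a unique solution mod 765129 exists.
Back-substitute for the Bézout coefficients:
1 = 11 − 5·2
1 = −5·35 + 16·11
1 = 16·81 − 37·35
1 = −37·278 + 127·81
1 = 127·7865 − 3593·278
1 = −3593·94658 + 43243·7865
1 = 43243·765129 − 349537·94658
So 94658·(-349537) ≡ 1 (mod 765129), giving 94658⁻¹ ≡ 415592.
x ≡ 94658⁻¹·244833 ≡ 415592·244833 ≡ 721200 (mod 765129).

721200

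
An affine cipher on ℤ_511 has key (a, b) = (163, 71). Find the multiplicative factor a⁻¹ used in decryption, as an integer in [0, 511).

Run Euclid on (511, 163):
511 = 3·163 + 22
163 = 7·22 + 9
22 = 2·9 + 4
9 = 2·4 + 1
4 = 4·1 + 0
gcd = 1, so the inverse exists. Back-substitute:
1 = 9 − 2·4
1 = −2·22 + 5·9
1 = 5·163 − 37·22
1 = −37·511 + 116·163
So 163·116 ≡ 1 (mod 511).

116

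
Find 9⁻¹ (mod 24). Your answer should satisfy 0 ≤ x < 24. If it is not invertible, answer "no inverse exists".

Euclidean algorithm on 24, 9:
24 = 2·9 + 6
9 = 1·6 + 3
6 = 2·3 + 0
The gcd is 3, not 1, hence no inverse exists.

no inverse exists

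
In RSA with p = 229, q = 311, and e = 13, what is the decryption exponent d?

5437

φ(n) = (p−1)(q−1) = 228·310 = 70680.
Need d with 13·d ≡ 1 (mod 70680). Apply the extended Euclidean algorithm:
70680 = 5436·13 + 12
13 = 1·12 + 1
12 = 12·1 + 0
Back-substitute:
1 = 13 − 12
1 = −70680 + 5437·13
So 13·5437 ≡ 1 (mod 70680), hence d = 5437.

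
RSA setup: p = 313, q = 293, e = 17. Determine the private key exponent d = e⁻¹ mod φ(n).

φ(n) = (p−1)(q−1) = 312·292 = 91104.
Need d with 17·d ≡ 1 (mod 91104). Apply the extended Euclidean algorithm:
91104 = 5359×17 + 1
17 = 17×1 + 0
Back-substitute:
1 = 91104 − 5359·17
So 17·(-5359) ≡ 1 (mod 91104), hence d ≡ -5359 ≡ 85745 (mod 91104).

85745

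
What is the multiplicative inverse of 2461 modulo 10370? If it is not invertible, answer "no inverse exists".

5461

Run Euclid on (10370, 2461):
10370 = 4·2461 + 526
2461 = 4·526 + 357
526 = 1·357 + 169
357 = 2·169 + 19
169 = 8·19 + 17
19 = 1·17 + 2
17 = 8·2 + 1
2 = 2·1 + 0
The gcd is 1. Working backward:
1 = 17 − 8·2
1 = −8·19 + 9·17
1 = 9·169 − 80·19
1 = −80·357 + 169·169
1 = 169·526 − 249·357
1 = −249·2461 + 1165·526
1 = 1165·10370 − 4909·2461
Thus 2461·(-4909) ≡ 1 (mod 10370); reducing, -4909 mod 10370 = 5461.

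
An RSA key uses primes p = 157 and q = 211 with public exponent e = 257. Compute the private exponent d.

30593

φ(n) = (p−1)(q−1) = 156·210 = 32760.
Need d with 257·d ≡ 1 (mod 32760). Apply the extended Euclidean algorithm:
32760 = 127·257 + 121
257 = 2·121 + 15
121 = 8·15 + 1
15 = 15·1 + 0
Back-substitute:
1 = 121 − 8·15
1 = −8·257 + 17·121
1 = 17·32760 − 2167·257
So 257·(-2167) ≡ 1 (mod 32760), hence d ≡ -2167 ≡ 30593 (mod 32760).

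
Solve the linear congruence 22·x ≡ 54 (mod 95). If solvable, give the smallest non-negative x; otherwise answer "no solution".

First find gcd(22, 95):
95 = 4×22 + 7
22 = 3×7 + 1
7 = 7×1 + 0
gcd = 1, so a unique solution mod 95 exists.
Back-substitute for the Bézout coefficients:
1 = 22 − 3·7
1 = −3·95 + 13·22
So 22·(13) ≡ 1 (mod 95), giving 22⁻¹ ≡ 13.
x ≡ 22⁻¹·54 ≡ 13·54 ≡ 37 (mod 95).

37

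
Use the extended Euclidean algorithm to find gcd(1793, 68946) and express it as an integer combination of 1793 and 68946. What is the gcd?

1

Apply Euclid's algorithm to 68946 and 1793:
68946 = 38·1793 + 812
1793 = 2·812 + 169
812 = 4·169 + 136
169 = 1·136 + 33
136 = 4·33 + 4
33 = 8·4 + 1
4 = 4·1 + 0
gcd(1793, 68946) = 1.
Express as a combination:
1 = 33 − 8·4
1 = −8·136 + 33·33
1 = 33·169 − 41·136
1 = −41·812 + 197·169
1 = 197·1793 − 435·812
1 = −435·68946 + 16727·1793
So 1 = (-435)·68946 + (16727)·1793.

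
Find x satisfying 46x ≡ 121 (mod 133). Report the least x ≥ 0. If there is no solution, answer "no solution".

46

First find gcd(46, 133):
133 = 2·46 + 41
46 = 1·41 + 5
41 = 8·5 + 1
5 = 5·1 + 0
gcd = 1, so a unique solution mod 133 exists.
Back-substitute for the Bézout coefficients:
1 = 41 − 8·5
1 = −8·46 + 9·41
1 = 9·133 − 26·46
So 46·(-26) ≡ 1 (mod 133), giving 46⁻¹ ≡ 107.
x ≡ 46⁻¹·121 ≡ 107·121 ≡ 46 (mod 133).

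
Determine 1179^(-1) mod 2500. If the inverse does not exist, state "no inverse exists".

Extended Euclidean algorithm:
2500 = 2·1179 + 142
1179 = 8·142 + 43
142 = 3·43 + 13
43 = 3·13 + 4
13 = 3·4 + 1
4 = 4·1 + 0
gcd = 1, so the inverse exists. Back-substitute:
1 = 13 − 3·4
1 = −3·43 + 10·13
1 = 10·142 − 33·43
1 = −33·1179 + 274·142
1 = 274·2500 − 581·1179
So 1179·(-581) ≡ 1 (mod 2500), and -581 ≡ 1919 (mod 2500).

1919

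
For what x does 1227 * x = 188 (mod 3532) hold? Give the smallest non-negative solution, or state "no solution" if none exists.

1592

First find gcd(1227, 3532):
3532 = 2·1227 + 1078
1227 = 1·1078 + 149
1078 = 7·149 + 35
149 = 4·35 + 9
35 = 3·9 + 8
9 = 1·8 + 1
8 = 8·1 + 0
gcd = 1, so a unique solution mod 3532 exists.
Back-substitute for the Bézout coefficients:
1 = 9 − 8
1 = −35 + 4·9
1 = 4·149 − 17·35
1 = −17·1078 + 123·149
1 = 123·1227 − 140·1078
1 = −140·3532 + 403·1227
So 1227·(403) ≡ 1 (mod 3532), giving 1227⁻¹ ≡ 403.
x ≡ 1227⁻¹·188 ≡ 403·188 ≡ 1592 (mod 3532).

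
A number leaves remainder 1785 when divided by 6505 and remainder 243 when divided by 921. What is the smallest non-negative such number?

Write x = 1785 + 6505·k. Then 6505·k ≡ 243 − 1785 ≡ 300 (mod 921).
Need 6505⁻¹ mod 921. Extended Euclid on (921, 58):
921 = 15·58 + 51
58 = 1·51 + 7
51 = 7·7 + 2
7 = 3·2 + 1
2 = 2·1 + 0
Back-substitute:
1 = 7 − 3·2
1 = −3·51 + 22·7
1 = 22·58 − 25·51
1 = −25·921 + 397·58
6505⁻¹ ≡ 397 (mod 921), so k ≡ 397·300 ≡ 291 (mod 921).
x = 1785 + 6505·291 = 1894740.

1894740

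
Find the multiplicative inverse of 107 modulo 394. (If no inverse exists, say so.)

313

gcd(394, 107) by repeated division:
394 = 3*107 + 73
107 = 1*73 + 34
73 = 2*34 + 5
34 = 6*5 + 4
5 = 1*4 + 1
4 = 4*1 + 0
gcd = 1, so the inverse exists. Back-substitute:
1 = 5 − 4
1 = −34 + 7·5
1 = 7·73 − 15·34
1 = −15·107 + 22·73
1 = 22·394 − 81·107
Thus 107·(-81) ≡ 1 (mod 394); reducing, -81 mod 394 = 313.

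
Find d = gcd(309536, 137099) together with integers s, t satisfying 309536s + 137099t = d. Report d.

1

Euclidean algorithm:
309536 = 2×137099 + 35338
137099 = 3×35338 + 31085
35338 = 1×31085 + 4253
31085 = 7×4253 + 1314
4253 = 3×1314 + 311
1314 = 4×311 + 70
311 = 4×70 + 31
70 = 2×31 + 8
31 = 3×8 + 7
8 = 1×7 + 1
7 = 7×1 + 0
gcd(309536, 137099) = 1.
Back-substituting:
1 = 8 − 7
1 = −31 + 4·8
1 = 4·70 − 9·31
1 = −9·311 + 40·70
1 = 40·1314 − 169·311
1 = −169·4253 + 547·1314
1 = 547·31085 − 3998·4253
1 = −3998·35338 + 4545·31085
1 = 4545·137099 − 17633·35338
1 = −17633·309536 + 39811·137099
So 1 = (-17633)·309536 + (39811)·137099.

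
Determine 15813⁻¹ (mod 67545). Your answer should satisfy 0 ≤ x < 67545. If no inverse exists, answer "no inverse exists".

Compute gcd(15813, 67545):
67545 = 4×15813 + 4293
15813 = 3×4293 + 2934
4293 = 1×2934 + 1359
2934 = 2×1359 + 216
1359 = 6×216 + 63
216 = 3×63 + 27
63 = 2×27 + 9
27 = 3×9 + 0
The gcd is 9, not 1, hence no inverse exists.

no inverse exists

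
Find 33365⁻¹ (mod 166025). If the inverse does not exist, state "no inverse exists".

no inverse exists

Compute gcd(33365, 166025):
166025 = 4·33365 + 32565
33365 = 1·32565 + 800
32565 = 40·800 + 565
800 = 1·565 + 235
565 = 2·235 + 95
235 = 2·95 + 45
95 = 2·45 + 5
45 = 9·5 + 0
gcd(33365, 166025) = 5 ≠ 1, so 33365 has no multiplicative inverse modulo 166025.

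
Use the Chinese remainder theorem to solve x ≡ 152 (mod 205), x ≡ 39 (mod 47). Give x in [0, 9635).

Write x = 152 + 205·k. Then 205·k ≡ 39 − 152 ≡ 28 (mod 47).
Need 205⁻¹ mod 47. Extended Euclid on (47, 17):
47 = 2*17 + 13
17 = 1*13 + 4
13 = 3*4 + 1
4 = 4*1 + 0
Back-substitute:
1 = 13 − 3·4
1 = −3·17 + 4·13
1 = 4·47 − 11·17
205⁻¹ ≡ 36 (mod 47), so k ≡ 36·28 ≡ 21 (mod 47).
x = 152 + 205·21 = 4457.

4457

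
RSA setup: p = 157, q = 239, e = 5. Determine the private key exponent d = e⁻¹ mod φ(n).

22277

φ(n) = (p−1)(q−1) = 156·238 = 37128.
Need d with 5·d ≡ 1 (mod 37128). Apply the extended Euclidean algorithm:
37128 = 7425·5 + 3
5 = 1·3 + 2
3 = 1·2 + 1
2 = 2·1 + 0
Back-substitute:
1 = 3 − 2
1 = −5 + 2·3
1 = 2·37128 − 14851·5
So 5·(-14851) ≡ 1 (mod 37128), hence d ≡ -14851 ≡ 22277 (mod 37128).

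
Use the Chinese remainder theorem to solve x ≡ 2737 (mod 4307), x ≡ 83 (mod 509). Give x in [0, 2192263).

476507

Write x = 2737 + 4307·k. Then 4307·k ≡ 83 − 2737 ≡ 400 (mod 509).
Need 4307⁻¹ mod 509. Extended Euclid on (509, 235):
509 = 2×235 + 39
235 = 6×39 + 1
39 = 39×1 + 0
Back-substitute:
1 = 235 − 6·39
1 = −6·509 + 13·235
4307⁻¹ ≡ 13 (mod 509), so k ≡ 13·400 ≡ 110 (mod 509).
x = 2737 + 4307·110 = 476507.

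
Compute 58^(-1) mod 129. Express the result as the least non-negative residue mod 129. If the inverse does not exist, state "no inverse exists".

109

Run Euclid on (129, 58):
129 = 2*58 + 13
58 = 4*13 + 6
13 = 2*6 + 1
6 = 6*1 + 0
Since gcd(58, 129) = 1, back-substitute to write 1 as a combination:
1 = 13 − 2·6
1 = −2·58 + 9·13
1 = 9·129 − 20·58
Hence 58⁻¹ ≡ -20 ≡ 109 (mod 129).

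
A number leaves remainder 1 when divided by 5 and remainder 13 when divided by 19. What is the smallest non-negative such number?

Write x = 1 + 5·k. Then 5·k ≡ 13 − 1 ≡ 12 (mod 19).
Need 5⁻¹ mod 19. Extended Euclid on (19, 5):
19 = 3·5 + 4
5 = 1·4 + 1
4 = 4·1 + 0
Back-substitute:
1 = 5 − 4
1 = −19 + 4·5
5⁻¹ ≡ 4 (mod 19), so k ≡ 4·12 ≡ 10 (mod 19).
x = 1 + 5·10 = 51.

51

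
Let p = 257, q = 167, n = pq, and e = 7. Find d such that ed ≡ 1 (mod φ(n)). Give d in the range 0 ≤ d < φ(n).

φ(n) = (p−1)(q−1) = 256·166 = 42496.
Need d with 7·d ≡ 1 (mod 42496). Apply the extended Euclidean algorithm:
42496 = 6070*7 + 6
7 = 1*6 + 1
6 = 6*1 + 0
Back-substitute:
1 = 7 − 6
1 = −42496 + 6071·7
So 7·6071 ≡ 1 (mod 42496), hence d = 6071.

6071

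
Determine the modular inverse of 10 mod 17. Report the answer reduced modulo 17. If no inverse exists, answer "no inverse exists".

12

Run Euclid on (17, 10):
17 = 1×10 + 7
10 = 1×7 + 3
7 = 2×3 + 1
3 = 3×1 + 0
The gcd is 1. Working backward:
1 = 7 − 2·3
1 = −2·10 + 3·7
1 = 3·17 − 5·10
So 10·(-5) ≡ 1 (mod 17), and -5 ≡ 12 (mod 17).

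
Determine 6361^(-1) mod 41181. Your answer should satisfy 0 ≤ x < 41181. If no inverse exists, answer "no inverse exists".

Extended Euclidean algorithm:
41181 = 6·6361 + 3015
6361 = 2·3015 + 331
3015 = 9·331 + 36
331 = 9·36 + 7
36 = 5·7 + 1
7 = 7·1 + 0
Since gcd(6361, 41181) = 1, back-substitute to write 1 as a combination:
1 = 36 − 5·7
1 = −5·331 + 46·36
1 = 46·3015 − 419·331
1 = −419·6361 + 884·3015
1 = 884·41181 − 5723·6361
Hence 6361⁻¹ ≡ -5723 ≡ 35458 (mod 41181).

35458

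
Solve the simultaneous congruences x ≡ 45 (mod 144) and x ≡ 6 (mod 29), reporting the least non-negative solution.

Write x = 45 + 144·k. Then 144·k ≡ 6 − 45 ≡ 19 (mod 29).
Need 144⁻¹ mod 29. Extended Euclid on (29, 28):
29 = 1*28 + 1
28 = 28*1 + 0
Back-substitute:
1 = 29 − 28
144⁻¹ ≡ 28 (mod 29), so k ≡ 28·19 ≡ 10 (mod 29).
x = 45 + 144·10 = 1485.

1485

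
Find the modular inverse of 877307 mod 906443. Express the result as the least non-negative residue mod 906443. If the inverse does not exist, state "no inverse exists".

808973

Extended Euclidean algorithm:
906443 = 1×877307 + 29136
877307 = 30×29136 + 3227
29136 = 9×3227 + 93
3227 = 34×93 + 65
93 = 1×65 + 28
65 = 2×28 + 9
28 = 3×9 + 1
9 = 9×1 + 0
Since gcd(877307, 906443) = 1, back-substitute to write 1 as a combination:
1 = 28 − 3·9
1 = −3·65 + 7·28
1 = 7·93 − 10·65
1 = −10·3227 + 347·93
1 = 347·29136 − 3133·3227
1 = −3133·877307 + 94337·29136
1 = 94337·906443 − 97470·877307
So 877307·(-97470) ≡ 1 (mod 906443), and -97470 ≡ 808973 (mod 906443).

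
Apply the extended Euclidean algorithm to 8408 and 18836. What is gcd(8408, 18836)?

Apply Euclid's algorithm to 18836 and 8408:
18836 = 2*8408 + 2020
8408 = 4*2020 + 328
2020 = 6*328 + 52
328 = 6*52 + 16
52 = 3*16 + 4
16 = 4*4 + 0
gcd(8408, 18836) = 4.
Working backward:
4 = 52 − 3·16
4 = −3·328 + 19·52
4 = 19·2020 − 117·328
4 = −117·8408 + 487·2020
4 = 487·18836 − 1091·8408
So 4 = (487)·18836 + (-1091)·8408.

4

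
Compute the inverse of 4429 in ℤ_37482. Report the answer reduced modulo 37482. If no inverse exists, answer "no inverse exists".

36001

gcd(37482, 4429) by repeated division:
37482 = 8×4429 + 2050
4429 = 2×2050 + 329
2050 = 6×329 + 76
329 = 4×76 + 25
76 = 3×25 + 1
25 = 25×1 + 0
The gcd is 1. Working backward:
1 = 76 − 3·25
1 = −3·329 + 13·76
1 = 13·2050 − 81·329
1 = −81·4429 + 175·2050
1 = 175·37482 − 1481·4429
Hence 4429⁻¹ ≡ -1481 ≡ 36001 (mod 37482).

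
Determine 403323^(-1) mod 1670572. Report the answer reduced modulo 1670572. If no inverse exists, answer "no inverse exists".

Apply the Euclidean algorithm to 1670572 and 403323:
1670572 = 4×403323 + 57280
403323 = 7×57280 + 2363
57280 = 24×2363 + 568
2363 = 4×568 + 91
568 = 6×91 + 22
91 = 4×22 + 3
22 = 7×3 + 1
3 = 3×1 + 0
Since gcd(403323, 1670572) = 1, back-substitute to write 1 as a combination:
1 = 22 − 7·3
1 = −7·91 + 29·22
1 = 29·568 − 181·91
1 = −181·2363 + 753·568
1 = 753·57280 − 18253·2363
1 = −18253·403323 + 128524·57280
1 = 128524·1670572 − 532349·403323
So 403323·(-532349) ≡ 1 (mod 1670572), and -532349 ≡ 1138223 (mod 1670572).

1138223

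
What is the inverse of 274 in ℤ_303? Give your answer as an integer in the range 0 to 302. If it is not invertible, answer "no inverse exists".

94

gcd(303, 274) by repeated division:
303 = 1*274 + 29
274 = 9*29 + 13
29 = 2*13 + 3
13 = 4*3 + 1
3 = 3*1 + 0
Since gcd(274, 303) = 1, back-substitute to write 1 as a combination:
1 = 13 − 4·3
1 = −4·29 + 9·13
1 = 9·274 − 85·29
1 = −85·303 + 94·274
So 274·94 ≡ 1 (mod 303).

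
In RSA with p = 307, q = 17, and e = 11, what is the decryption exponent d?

φ(n) = (p−1)(q−1) = 306·16 = 4896.
Need d with 11·d ≡ 1 (mod 4896). Apply the extended Euclidean algorithm:
4896 = 445×11 + 1
11 = 11×1 + 0
Back-substitute:
1 = 4896 − 445·11
So 11·(-445) ≡ 1 (mod 4896), hence d ≡ -445 ≡ 4451 (mod 4896).

4451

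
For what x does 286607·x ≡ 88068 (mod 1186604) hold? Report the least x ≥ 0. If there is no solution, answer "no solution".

First find gcd(286607, 1186604):
1186604 = 4×286607 + 40176
286607 = 7×40176 + 5375
40176 = 7×5375 + 2551
5375 = 2×2551 + 273
2551 = 9×273 + 94
273 = 2×94 + 85
94 = 1×85 + 9
85 = 9×9 + 4
9 = 2×4 + 1
4 = 4×1 + 0
gcd = 1, so a unique solution mod 1186604 exists.
Back-substitute for the Bézout coefficients:
1 = 9 − 2·4
1 = −2·85 + 19·9
1 = 19·94 − 21·85
1 = −21·273 + 61·94
1 = 61·2551 − 570·273
1 = −570·5375 + 1201·2551
1 = 1201·40176 − 8977·5375
1 = −8977·286607 + 64040·40176
1 = 64040·1186604 − 265137·286607
So 286607·(-265137) ≡ 1 (mod 1186604), giving 286607⁻¹ ≡ 921467.
x ≡ 286607⁻¹·88068 ≡ 921467·88068 ≡ 1094800 (mod 1186604).

1094800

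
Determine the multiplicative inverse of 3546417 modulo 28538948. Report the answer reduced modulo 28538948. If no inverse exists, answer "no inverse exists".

21746109

Extended Euclidean algorithm:
28538948 = 8*3546417 + 167612
3546417 = 21*167612 + 26565
167612 = 6*26565 + 8222
26565 = 3*8222 + 1899
8222 = 4*1899 + 626
1899 = 3*626 + 21
626 = 29*21 + 17
21 = 1*17 + 4
17 = 4*4 + 1
4 = 4*1 + 0
Since gcd(3546417, 28538948) = 1, back-substitute to write 1 as a combination:
1 = 17 − 4·4
1 = −4·21 + 5·17
1 = 5·626 − 149·21
1 = −149·1899 + 452·626
1 = 452·8222 − 1957·1899
1 = −1957·26565 + 6323·8222
1 = 6323·167612 − 39895·26565
1 = −39895·3546417 + 844118·167612
1 = 844118·28538948 − 6792839·3546417
Thus 3546417·(-6792839) ≡ 1 (mod 28538948); reducing, -6792839 mod 28538948 = 21746109.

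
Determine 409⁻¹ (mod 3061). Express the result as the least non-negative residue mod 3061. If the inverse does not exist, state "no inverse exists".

Run Euclid on (3061, 409):
3061 = 7·409 + 198
409 = 2·198 + 13
198 = 15·13 + 3
13 = 4·3 + 1
3 = 3·1 + 0
Since gcd(409, 3061) = 1, back-substitute to write 1 as a combination:
1 = 13 − 4·3
1 = −4·198 + 61·13
1 = 61·409 − 126·198
1 = −126·3061 + 943·409
So 409·943 ≡ 1 (mod 3061).

943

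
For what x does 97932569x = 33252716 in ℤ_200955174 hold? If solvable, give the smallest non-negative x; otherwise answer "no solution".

First find gcd(97932569, 200955174):
200955174 = 2*97932569 + 5090036
97932569 = 19*5090036 + 1221885
5090036 = 4*1221885 + 202496
1221885 = 6*202496 + 6909
202496 = 29*6909 + 2135
6909 = 3*2135 + 504
2135 = 4*504 + 119
504 = 4*119 + 28
119 = 4*28 + 7
28 = 4*7 + 0
gcd = 7 and 7 | 33252716, so solutions exist. Divide through by 7: 13990367x ≡ 4750388 (mod 28707882).
Now find 13990367⁻¹ mod 28707882:
28707882 = 2·13990367 + 727148
13990367 = 19·727148 + 174555
727148 = 4·174555 + 28928
174555 = 6·28928 + 987
28928 = 29·987 + 305
987 = 3·305 + 72
305 = 4·72 + 17
72 = 4·17 + 4
17 = 4·4 + 1
4 = 4·1 + 0
Back-substitute:
1 = 17 − 4·4
1 = −4·72 + 17·17
1 = 17·305 − 72·72
1 = −72·987 + 233·305
1 = 233·28928 − 6829·987
1 = −6829·174555 + 41207·28928
1 = 41207·727148 − 171657·174555
1 = −171657·13990367 + 3302690·727148
1 = 3302690·28707882 − 6777037·13990367
So 13990367·(-6777037) ≡ 1 (mod 28707882), i.e. 13990367⁻¹ ≡ 21930845.
Then x ≡ 21930845·4750388 ≡ 9084202 (mod 28707882); the smallest non-negative solution is x = 9084202.

9084202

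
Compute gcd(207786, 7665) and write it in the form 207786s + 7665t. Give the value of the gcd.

Euclidean algorithm:
207786 = 27*7665 + 831
7665 = 9*831 + 186
831 = 4*186 + 87
186 = 2*87 + 12
87 = 7*12 + 3
12 = 4*3 + 0
gcd(207786, 7665) = 3.
Express as a combination:
3 = 87 − 7·12
3 = −7·186 + 15·87
3 = 15·831 − 67·186
3 = −67·7665 + 618·831
3 = 618·207786 − 16753·7665
So 3 = (618)·207786 + (-16753)·7665.

3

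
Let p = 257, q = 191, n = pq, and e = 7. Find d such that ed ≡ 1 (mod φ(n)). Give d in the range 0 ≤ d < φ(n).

34743

φ(n) = (p−1)(q−1) = 256·190 = 48640.
Need d with 7·d ≡ 1 (mod 48640). Apply the extended Euclidean algorithm:
48640 = 6948·7 + 4
7 = 1·4 + 3
4 = 1·3 + 1
3 = 3·1 + 0
Back-substitute:
1 = 4 − 3
1 = −7 + 2·4
1 = 2·48640 − 13897·7
So 7·(-13897) ≡ 1 (mod 48640), hence d ≡ -13897 ≡ 34743 (mod 48640).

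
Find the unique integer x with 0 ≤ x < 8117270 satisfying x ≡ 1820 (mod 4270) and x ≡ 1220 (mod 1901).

Write x = 1820 + 4270·k. Then 4270·k ≡ 1220 − 1820 ≡ 1301 (mod 1901).
Need 4270⁻¹ mod 1901. Extended Euclid on (1901, 468):
1901 = 4·468 + 29
468 = 16·29 + 4
29 = 7·4 + 1
4 = 4·1 + 0
Back-substitute:
1 = 29 − 7·4
1 = −7·468 + 113·29
1 = 113·1901 − 459·468
4270⁻¹ ≡ 1442 (mod 1901), so k ≡ 1442·1301 ≡ 1656 (mod 1901).
x = 1820 + 4270·1656 = 7072940.

7072940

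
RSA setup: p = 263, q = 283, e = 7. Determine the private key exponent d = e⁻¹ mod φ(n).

10555

φ(n) = (p−1)(q−1) = 262·282 = 73884.
Need d with 7·d ≡ 1 (mod 73884). Apply the extended Euclidean algorithm:
73884 = 10554*7 + 6
7 = 1*6 + 1
6 = 6*1 + 0
Back-substitute:
1 = 7 − 6
1 = −73884 + 10555·7
So 7·10555 ≡ 1 (mod 73884), hence d = 10555.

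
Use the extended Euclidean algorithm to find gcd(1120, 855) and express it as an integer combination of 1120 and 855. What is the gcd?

Euclidean algorithm:
1120 = 1×855 + 265
855 = 3×265 + 60
265 = 4×60 + 25
60 = 2×25 + 10
25 = 2×10 + 5
10 = 2×5 + 0
gcd(1120, 855) = 5.
Working backward:
5 = 25 − 2·10
5 = −2·60 + 5·25
5 = 5·265 − 22·60
5 = −22·855 + 71·265
5 = 71·1120 − 93·855
So 5 = (71)·1120 + (-93)·855.

5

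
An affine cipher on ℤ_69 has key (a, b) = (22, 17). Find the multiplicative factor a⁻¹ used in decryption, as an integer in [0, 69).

22

Apply the Euclidean algorithm to 69 and 22:
69 = 3*22 + 3
22 = 7*3 + 1
3 = 3*1 + 0
gcd = 1, so the inverse exists. Back-substitute:
1 = 22 − 7·3
1 = −7·69 + 22·22
So 22·22 ≡ 1 (mod 69).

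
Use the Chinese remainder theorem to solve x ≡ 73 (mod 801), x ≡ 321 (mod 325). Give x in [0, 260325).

118621

Write x = 73 + 801·k. Then 801·k ≡ 321 − 73 ≡ 248 (mod 325).
Need 801⁻¹ mod 325. Extended Euclid on (325, 151):
325 = 2×151 + 23
151 = 6×23 + 13
23 = 1×13 + 10
13 = 1×10 + 3
10 = 3×3 + 1
3 = 3×1 + 0
Back-substitute:
1 = 10 − 3·3
1 = −3·13 + 4·10
1 = 4·23 − 7·13
1 = −7·151 + 46·23
1 = 46·325 − 99·151
801⁻¹ ≡ 226 (mod 325), so k ≡ 226·248 ≡ 148 (mod 325).
x = 73 + 801·148 = 118621.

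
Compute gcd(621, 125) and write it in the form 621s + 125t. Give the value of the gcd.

Euclidean algorithm:
621 = 4*125 + 121
125 = 1*121 + 4
121 = 30*4 + 1
4 = 4*1 + 0
gcd(621, 125) = 1.
Back-substituting:
1 = 121 − 30·4
1 = −30·125 + 31·121
1 = 31·621 − 154·125
So 1 = (31)·621 + (-154)·125.

1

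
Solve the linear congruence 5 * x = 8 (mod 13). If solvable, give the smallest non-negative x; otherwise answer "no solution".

12

First find gcd(5, 13):
13 = 2*5 + 3
5 = 1*3 + 2
3 = 1*2 + 1
2 = 2*1 + 0
gcd = 1, so a unique solution mod 13 exists.
Back-substitute for the Bézout coefficients:
1 = 3 − 2
1 = −5 + 2·3
1 = 2·13 − 5·5
So 5·(-5) ≡ 1 (mod 13), giving 5⁻¹ ≡ 8.
x ≡ 5⁻¹·8 ≡ 8·8 ≡ 12 (mod 13).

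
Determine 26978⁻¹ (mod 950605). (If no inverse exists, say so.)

Extended Euclidean algorithm:
950605 = 35·26978 + 6375
26978 = 4·6375 + 1478
6375 = 4·1478 + 463
1478 = 3·463 + 89
463 = 5·89 + 18
89 = 4·18 + 17
18 = 1·17 + 1
17 = 17·1 + 0
Since gcd(26978, 950605) = 1, back-substitute to write 1 as a combination:
1 = 18 − 17
1 = −89 + 5·18
1 = 5·463 − 26·89
1 = −26·1478 + 83·463
1 = 83·6375 − 358·1478
1 = −358·26978 + 1515·6375
1 = 1515·950605 − 53383·26978
Thus 26978·(-53383) ≡ 1 (mod 950605); reducing, -53383 mod 950605 = 897222.

897222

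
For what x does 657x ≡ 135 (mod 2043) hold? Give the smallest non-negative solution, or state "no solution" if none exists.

First find gcd(657, 2043):
2043 = 3×657 + 72
657 = 9×72 + 9
72 = 8×9 + 0
gcd = 9 and 9 | 135, so solutions exist. Divide through by 9: 73x ≡ 15 (mod 227).
Now find 73⁻¹ mod 227:
227 = 3·73 + 8
73 = 9·8 + 1
8 = 8·1 + 0
Back-substitute:
1 = 73 − 9·8
1 = −9·227 + 28·73
So 73⁻¹ ≡ 28 (mod 227).
Then x ≡ 28·15 ≡ 193 (mod 227); the smallest non-negative solution is x = 193.

193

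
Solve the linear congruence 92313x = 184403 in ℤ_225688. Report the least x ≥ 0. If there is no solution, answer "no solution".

First find gcd(92313, 225688):
225688 = 2·92313 + 41062
92313 = 2·41062 + 10189
41062 = 4·10189 + 306
10189 = 33·306 + 91
306 = 3·91 + 33
91 = 2·33 + 25
33 = 1·25 + 8
25 = 3·8 + 1
8 = 8·1 + 0
gcd = 1, so a unique solution mod 225688 exists.
Back-substitute for the Bézout coefficients:
1 = 25 − 3·8
1 = −3·33 + 4·25
1 = 4·91 − 11·33
1 = −11·306 + 37·91
1 = 37·10189 − 1232·306
1 = −1232·41062 + 4965·10189
1 = 4965·92313 − 11162·41062
1 = −11162·225688 + 27289·92313
So 92313·(27289) ≡ 1 (mod 225688), giving 92313⁻¹ ≡ 27289.
x ≡ 92313⁻¹·184403 ≡ 27289·184403 ≡ 8131 (mod 225688).

8131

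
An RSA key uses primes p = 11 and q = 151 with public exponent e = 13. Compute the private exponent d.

577

φ(n) = (p−1)(q−1) = 10·150 = 1500.
Need d with 13·d ≡ 1 (mod 1500). Apply the extended Euclidean algorithm:
1500 = 115*13 + 5
13 = 2*5 + 3
5 = 1*3 + 2
3 = 1*2 + 1
2 = 2*1 + 0
Back-substitute:
1 = 3 − 2
1 = −5 + 2·3
1 = 2·13 − 5·5
1 = −5·1500 + 577·13
So 13·577 ≡ 1 (mod 1500), hence d = 577.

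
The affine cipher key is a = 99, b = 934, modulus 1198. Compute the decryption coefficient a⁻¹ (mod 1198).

Extended Euclidean algorithm:
1198 = 12×99 + 10
99 = 9×10 + 9
10 = 1×9 + 1
9 = 9×1 + 0
gcd = 1, so the inverse exists. Back-substitute:
1 = 10 − 9
1 = −99 + 10·10
1 = 10·1198 − 121·99
So 99·(-121) ≡ 1 (mod 1198), and -121 ≡ 1077 (mod 1198).

1077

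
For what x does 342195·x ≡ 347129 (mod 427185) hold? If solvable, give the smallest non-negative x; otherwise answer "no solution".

gcd(342195, 427185):
427185 = 1·342195 + 84990
342195 = 4·84990 + 2235
84990 = 38·2235 + 60
2235 = 37·60 + 15
60 = 4·15 + 0
gcd = 15, but 15 ∤ 347129, so the congruence has no solution.

no solution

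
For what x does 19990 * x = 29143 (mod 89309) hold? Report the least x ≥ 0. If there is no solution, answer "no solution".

First find gcd(19990, 89309):
89309 = 4×19990 + 9349
19990 = 2×9349 + 1292
9349 = 7×1292 + 305
1292 = 4×305 + 72
305 = 4×72 + 17
72 = 4×17 + 4
17 = 4×4 + 1
4 = 4×1 + 0
gcd = 1, so a unique solution mod 89309 exists.
Back-substitute for the Bézout coefficients:
1 = 17 − 4·4
1 = −4·72 + 17·17
1 = 17·305 − 72·72
1 = −72·1292 + 305·305
1 = 305·9349 − 2207·1292
1 = −2207·19990 + 4719·9349
1 = 4719·89309 − 21083·19990
So 19990·(-21083) ≡ 1 (mod 89309), giving 19990⁻¹ ≡ 68226.
x ≡ 19990⁻¹·29143 ≡ 68226·29143 ≡ 24051 (mod 89309).

24051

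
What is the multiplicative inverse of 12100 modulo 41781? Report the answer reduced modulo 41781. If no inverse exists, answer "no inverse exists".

39982

Extended Euclidean algorithm:
41781 = 3×12100 + 5481
12100 = 2×5481 + 1138
5481 = 4×1138 + 929
1138 = 1×929 + 209
929 = 4×209 + 93
209 = 2×93 + 23
93 = 4×23 + 1
23 = 23×1 + 0
gcd = 1, so the inverse exists. Back-substitute:
1 = 93 − 4·23
1 = −4·209 + 9·93
1 = 9·929 − 40·209
1 = −40·1138 + 49·929
1 = 49·5481 − 236·1138
1 = −236·12100 + 521·5481
1 = 521·41781 − 1799·12100
Thus 12100·(-1799) ≡ 1 (mod 41781); reducing, -1799 mod 41781 = 39982.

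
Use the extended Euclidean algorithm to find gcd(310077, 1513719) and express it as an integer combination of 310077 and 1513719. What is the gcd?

9

Repeated division:
1513719 = 4×310077 + 273411
310077 = 1×273411 + 36666
273411 = 7×36666 + 16749
36666 = 2×16749 + 3168
16749 = 5×3168 + 909
3168 = 3×909 + 441
909 = 2×441 + 27
441 = 16×27 + 9
27 = 3×9 + 0
gcd(310077, 1513719) = 9.
Working backward:
9 = 441 − 16·27
9 = −16·909 + 33·441
9 = 33·3168 − 115·909
9 = −115·16749 + 608·3168
9 = 608·36666 − 1331·16749
9 = −1331·273411 + 9925·36666
9 = 9925·310077 − 11256·273411
9 = −11256·1513719 + 54949·310077
So 9 = (-11256)·1513719 + (54949)·310077.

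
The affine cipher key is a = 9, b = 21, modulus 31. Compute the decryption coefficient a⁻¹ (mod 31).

7

Apply the Euclidean algorithm to 31 and 9:
31 = 3*9 + 4
9 = 2*4 + 1
4 = 4*1 + 0
The gcd is 1. Working backward:
1 = 9 − 2·4
1 = −2·31 + 7·9
So 9·7 ≡ 1 (mod 31).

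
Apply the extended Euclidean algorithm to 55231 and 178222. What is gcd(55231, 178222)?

Apply Euclid's algorithm to 178222 and 55231:
178222 = 3·55231 + 12529
55231 = 4·12529 + 5115
12529 = 2·5115 + 2299
5115 = 2·2299 + 517
2299 = 4·517 + 231
517 = 2·231 + 55
231 = 4·55 + 11
55 = 5·11 + 0
gcd(55231, 178222) = 11.
Back-substituting:
11 = 231 − 4·55
11 = −4·517 + 9·231
11 = 9·2299 − 40·517
11 = −40·5115 + 89·2299
11 = 89·12529 − 218·5115
11 = −218·55231 + 961·12529
11 = 961·178222 − 3101·55231
So 11 = (961)·178222 + (-3101)·55231.

11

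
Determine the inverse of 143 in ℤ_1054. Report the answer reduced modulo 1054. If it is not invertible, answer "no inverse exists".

855

Extended Euclidean algorithm:
1054 = 7*143 + 53
143 = 2*53 + 37
53 = 1*37 + 16
37 = 2*16 + 5
16 = 3*5 + 1
5 = 5*1 + 0
The gcd is 1. Working backward:
1 = 16 − 3·5
1 = −3·37 + 7·16
1 = 7·53 − 10·37
1 = −10·143 + 27·53
1 = 27·1054 − 199·143
Hence 143⁻¹ ≡ -199 ≡ 855 (mod 1054).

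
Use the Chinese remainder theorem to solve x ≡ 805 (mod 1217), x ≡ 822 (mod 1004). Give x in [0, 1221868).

683542

Write x = 805 + 1217·k. Then 1217·k ≡ 822 − 805 ≡ 17 (mod 1004).
Need 1217⁻¹ mod 1004. Extended Euclid on (1004, 213):
1004 = 4×213 + 152
213 = 1×152 + 61
152 = 2×61 + 30
61 = 2×30 + 1
30 = 30×1 + 0
Back-substitute:
1 = 61 − 2·30
1 = −2·152 + 5·61
1 = 5·213 − 7·152
1 = −7·1004 + 33·213
1217⁻¹ ≡ 33 (mod 1004), so k ≡ 33·17 ≡ 561 (mod 1004).
x = 805 + 1217·561 = 683542.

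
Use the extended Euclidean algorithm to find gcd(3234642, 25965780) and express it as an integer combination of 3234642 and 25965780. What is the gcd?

6

Repeated division:
25965780 = 8×3234642 + 88644
3234642 = 36×88644 + 43458
88644 = 2×43458 + 1728
43458 = 25×1728 + 258
1728 = 6×258 + 180
258 = 1×180 + 78
180 = 2×78 + 24
78 = 3×24 + 6
24 = 4×6 + 0
gcd(3234642, 25965780) = 6.
Working backward:
6 = 78 − 3·24
6 = −3·180 + 7·78
6 = 7·258 − 10·180
6 = −10·1728 + 67·258
6 = 67·43458 − 1685·1728
6 = −1685·88644 + 3437·43458
6 = 3437·3234642 − 125417·88644
6 = −125417·25965780 + 1006773·3234642
So 6 = (-125417)·25965780 + (1006773)·3234642.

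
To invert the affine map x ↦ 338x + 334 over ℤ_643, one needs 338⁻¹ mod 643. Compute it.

78

Extended Euclidean algorithm:
643 = 1*338 + 305
338 = 1*305 + 33
305 = 9*33 + 8
33 = 4*8 + 1
8 = 8*1 + 0
The gcd is 1. Working backward:
1 = 33 − 4·8
1 = −4·305 + 37·33
1 = 37·338 − 41·305
1 = −41·643 + 78·338
So 338·78 ≡ 1 (mod 643).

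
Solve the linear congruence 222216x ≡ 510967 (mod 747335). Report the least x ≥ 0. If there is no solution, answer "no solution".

First find gcd(222216, 747335):
747335 = 3·222216 + 80687
222216 = 2·80687 + 60842
80687 = 1·60842 + 19845
60842 = 3·19845 + 1307
19845 = 15·1307 + 240
1307 = 5·240 + 107
240 = 2·107 + 26
107 = 4·26 + 3
26 = 8·3 + 2
3 = 1·2 + 1
2 = 2·1 + 0
gcd = 1, so a unique solution mod 747335 exists.
Back-substitute for the Bézout coefficients:
1 = 3 − 2
1 = −26 + 9·3
1 = 9·107 − 37·26
1 = −37·240 + 83·107
1 = 83·1307 − 452·240
1 = −452·19845 + 6863·1307
1 = 6863·60842 − 21041·19845
1 = −21041·80687 + 27904·60842
1 = 27904·222216 − 76849·80687
1 = −76849·747335 + 258451·222216
So 222216·(258451) ≡ 1 (mod 747335), giving 222216⁻¹ ≡ 258451.
x ≡ 222216⁻¹·510967 ≡ 258451·510967 ≡ 606272 (mod 747335).

606272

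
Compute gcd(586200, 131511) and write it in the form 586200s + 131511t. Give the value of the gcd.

3

Repeated division:
586200 = 4×131511 + 60156
131511 = 2×60156 + 11199
60156 = 5×11199 + 4161
11199 = 2×4161 + 2877
4161 = 1×2877 + 1284
2877 = 2×1284 + 309
1284 = 4×309 + 48
309 = 6×48 + 21
48 = 2×21 + 6
21 = 3×6 + 3
6 = 2×3 + 0
gcd(586200, 131511) = 3.
Working backward:
3 = 21 − 3·6
3 = −3·48 + 7·21
3 = 7·309 − 45·48
3 = −45·1284 + 187·309
3 = 187·2877 − 419·1284
3 = −419·4161 + 606·2877
3 = 606·11199 − 1631·4161
3 = −1631·60156 + 8761·11199
3 = 8761·131511 − 19153·60156
3 = −19153·586200 + 85373·131511
So 3 = (-19153)·586200 + (85373)·131511.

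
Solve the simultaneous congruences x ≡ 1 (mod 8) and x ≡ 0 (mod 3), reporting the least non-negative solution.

Write x = 1 + 8·k. Then 8·k ≡ 0 − 1 ≡ 2 (mod 3).
Need 8⁻¹ mod 3. Extended Euclid on (3, 2):
3 = 1×2 + 1
2 = 2×1 + 0
Back-substitute:
1 = 3 − 2
8⁻¹ ≡ 2 (mod 3), so k ≡ 2·2 ≡ 1 (mod 3).
x = 1 + 8·1 = 9.

9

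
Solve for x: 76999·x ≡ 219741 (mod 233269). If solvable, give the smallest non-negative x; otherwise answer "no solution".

153614

First find gcd(76999, 233269):
233269 = 3*76999 + 2272
76999 = 33*2272 + 2023
2272 = 1*2023 + 249
2023 = 8*249 + 31
249 = 8*31 + 1
31 = 31*1 + 0
gcd = 1, so a unique solution mod 233269 exists.
Back-substitute for the Bézout coefficients:
1 = 249 − 8·31
1 = −8·2023 + 65·249
1 = 65·2272 − 73·2023
1 = −73·76999 + 2474·2272
1 = 2474·233269 − 7495·76999
So 76999·(-7495) ≡ 1 (mod 233269), giving 76999⁻¹ ≡ 225774.
x ≡ 76999⁻¹·219741 ≡ 225774·219741 ≡ 153614 (mod 233269).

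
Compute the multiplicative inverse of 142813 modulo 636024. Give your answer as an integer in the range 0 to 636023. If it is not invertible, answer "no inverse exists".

Apply the Euclidean algorithm to 636024 and 142813:
636024 = 4×142813 + 64772
142813 = 2×64772 + 13269
64772 = 4×13269 + 11696
13269 = 1×11696 + 1573
11696 = 7×1573 + 685
1573 = 2×685 + 203
685 = 3×203 + 76
203 = 2×76 + 51
76 = 1×51 + 25
51 = 2×25 + 1
25 = 25×1 + 0
The gcd is 1. Working backward:
1 = 51 − 2·25
1 = −2·76 + 3·51
1 = 3·203 − 8·76
1 = −8·685 + 27·203
1 = 27·1573 − 62·685
1 = −62·11696 + 461·1573
1 = 461·13269 − 523·11696
1 = −523·64772 + 2553·13269
1 = 2553·142813 − 5629·64772
1 = −5629·636024 + 25069·142813
So 142813·25069 ≡ 1 (mod 636024).

25069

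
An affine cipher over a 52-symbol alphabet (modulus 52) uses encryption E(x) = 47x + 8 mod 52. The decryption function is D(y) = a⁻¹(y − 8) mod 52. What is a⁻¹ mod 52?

Run Euclid on (52, 47):
52 = 1·47 + 5
47 = 9·5 + 2
5 = 2·2 + 1
2 = 2·1 + 0
gcd = 1, so the inverse exists. Back-substitute:
1 = 5 − 2·2
1 = −2·47 + 19·5
1 = 19·52 − 21·47
Hence 47⁻¹ ≡ -21 ≡ 31 (mod 52).

31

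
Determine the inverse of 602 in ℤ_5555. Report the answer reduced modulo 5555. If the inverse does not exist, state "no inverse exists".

1338

Run Euclid on (5555, 602):
5555 = 9*602 + 137
602 = 4*137 + 54
137 = 2*54 + 29
54 = 1*29 + 25
29 = 1*25 + 4
25 = 6*4 + 1
4 = 4*1 + 0
Since gcd(602, 5555) = 1, back-substitute to write 1 as a combination:
1 = 25 − 6·4
1 = −6·29 + 7·25
1 = 7·54 − 13·29
1 = −13·137 + 33·54
1 = 33·602 − 145·137
1 = −145·5555 + 1338·602
So 602·1338 ≡ 1 (mod 5555).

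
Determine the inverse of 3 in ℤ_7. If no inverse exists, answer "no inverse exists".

5

Apply the Euclidean algorithm to 7 and 3:
7 = 2·3 + 1
3 = 3·1 + 0
Since gcd(3, 7) = 1, back-substitute to write 1 as a combination:
1 = 7 − 2·3
So 3·(-2) ≡ 1 (mod 7), and -2 ≡ 5 (mod 7).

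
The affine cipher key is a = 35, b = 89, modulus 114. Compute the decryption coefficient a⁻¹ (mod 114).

Extended Euclidean algorithm:
114 = 3×35 + 9
35 = 3×9 + 8
9 = 1×8 + 1
8 = 8×1 + 0
The gcd is 1. Working backward:
1 = 9 − 8
1 = −35 + 4·9
1 = 4·114 − 13·35
Thus 35·(-13) ≡ 1 (mod 114); reducing, -13 mod 114 = 101.

101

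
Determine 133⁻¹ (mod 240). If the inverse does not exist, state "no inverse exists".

Run Euclid on (240, 133):
240 = 1·133 + 107
133 = 1·107 + 26
107 = 4·26 + 3
26 = 8·3 + 2
3 = 1·2 + 1
2 = 2·1 + 0
gcd = 1, so the inverse exists. Back-substitute:
1 = 3 − 2
1 = −26 + 9·3
1 = 9·107 − 37·26
1 = −37·133 + 46·107
1 = 46·240 − 83·133
Hence 133⁻¹ ≡ -83 ≡ 157 (mod 240).

157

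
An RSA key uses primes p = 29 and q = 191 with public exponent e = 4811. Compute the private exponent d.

1411

φ(n) = (p−1)(q−1) = 28·190 = 5320.
Need d with 4811·d ≡ 1 (mod 5320). Apply the extended Euclidean algorithm:
5320 = 1*4811 + 509
4811 = 9*509 + 230
509 = 2*230 + 49
230 = 4*49 + 34
49 = 1*34 + 15
34 = 2*15 + 4
15 = 3*4 + 3
4 = 1*3 + 1
3 = 3*1 + 0
Back-substitute:
1 = 4 − 3
1 = −15 + 4·4
1 = 4·34 − 9·15
1 = −9·49 + 13·34
1 = 13·230 − 61·49
1 = −61·509 + 135·230
1 = 135·4811 − 1276·509
1 = −1276·5320 + 1411·4811
So 4811·1411 ≡ 1 (mod 5320), hence d = 1411.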